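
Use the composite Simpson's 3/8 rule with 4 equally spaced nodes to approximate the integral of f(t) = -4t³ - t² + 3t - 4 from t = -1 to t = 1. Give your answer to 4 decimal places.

h = (1 − (-1))/3 = 0.666667.
Nodes t₀,…,t₃ = -1, -0.333333, 0.333333, 1.
f(t) = -4t³ - t² + 3t - 4: f₀=-4, f₁=-4.962963, f₂=-3.259259, f₃=-6.
(3h/8)·[f₀ + 3f₁ + 3f₂ + f₃] = 0.25·(-34.666667) = -8.6667.

-8.6667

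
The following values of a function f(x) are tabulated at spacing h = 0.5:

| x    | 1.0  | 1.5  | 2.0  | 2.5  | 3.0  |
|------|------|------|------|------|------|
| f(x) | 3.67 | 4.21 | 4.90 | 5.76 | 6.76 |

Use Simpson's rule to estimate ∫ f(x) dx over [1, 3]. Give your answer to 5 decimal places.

10.01833

h = 0.5, n = 4.
(h/3)·[y₀ + 4y₁ + 2y₂ + 4y₃ + y₄] = 0.166667·(60.11) = 10.01833.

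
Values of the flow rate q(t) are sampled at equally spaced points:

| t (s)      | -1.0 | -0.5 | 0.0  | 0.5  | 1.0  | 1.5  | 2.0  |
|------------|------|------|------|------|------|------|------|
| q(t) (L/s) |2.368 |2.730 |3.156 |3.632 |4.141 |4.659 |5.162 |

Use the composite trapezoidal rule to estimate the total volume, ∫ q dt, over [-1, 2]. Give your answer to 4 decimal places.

11.0415

h = 0.5, n = 6.
(h/2)·[y₀ + 2y₁ + 2y₂ + 2y₃ + 2y₄ + 2y₅ + y₆] = 0.25·(44.166) = 11.0415.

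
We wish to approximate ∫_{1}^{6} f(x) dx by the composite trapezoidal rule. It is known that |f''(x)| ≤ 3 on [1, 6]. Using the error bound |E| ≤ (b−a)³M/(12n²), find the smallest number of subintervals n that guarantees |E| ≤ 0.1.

18

Need 375/(12n²) ≤ 0.1.
n² ≥ 375/(12·0.1) = 312.5 ⇒ n ≥ 17.6777, so the smallest n is 18.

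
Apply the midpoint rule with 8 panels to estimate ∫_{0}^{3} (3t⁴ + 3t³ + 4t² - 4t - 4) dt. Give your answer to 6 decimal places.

210.041519

h = (3 − 0)/8 = 0.375.
Midpoints m₁,…,m₈ = 0.1875, 0.5625, 0.9375, 1.3125, 1.6875, 2.0625, 2.4375, 2.8125.
f(m₁)=-4.5858917236328125, f(m₂)=-4.1501007080078125, f(m₃)=0.5549774169921875, f(m₄)=13.3262176513671875, f(m₅)=39.3843231201171875, f(m₆)=85.3738250732421875, f(m₇)=159.3630828857421875, f(m₈)=270.8442840576171875.
h·[f(m₁) + f(m₂) + f(m₃) + f(m₄) + f(m₅) + f(m₆) + f(m₇) + f(m₈)] = 0.375·(560.1107177734375) = 210.041519.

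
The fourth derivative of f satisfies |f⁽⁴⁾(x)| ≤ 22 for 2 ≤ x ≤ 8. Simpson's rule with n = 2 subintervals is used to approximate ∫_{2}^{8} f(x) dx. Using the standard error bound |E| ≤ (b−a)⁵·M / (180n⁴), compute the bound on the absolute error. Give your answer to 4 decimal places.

|E| ≤ (6)⁵·22 / (180·2⁴) = 171072/2880 = 59.4000.

59.4000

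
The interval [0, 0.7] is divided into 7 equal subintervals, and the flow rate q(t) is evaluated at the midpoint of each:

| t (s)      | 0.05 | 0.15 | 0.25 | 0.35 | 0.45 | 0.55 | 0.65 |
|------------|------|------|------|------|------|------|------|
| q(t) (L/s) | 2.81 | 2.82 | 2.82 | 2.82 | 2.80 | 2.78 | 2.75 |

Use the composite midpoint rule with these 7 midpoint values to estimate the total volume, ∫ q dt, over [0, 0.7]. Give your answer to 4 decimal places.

1.9600

h = 0.1, n = 7.
h·[y(m₁) + y(m₂) + y(m₃) + y(m₄) + y(m₅) + y(m₆) + y(m₇)] = 0.1·(19.60) = 1.9600.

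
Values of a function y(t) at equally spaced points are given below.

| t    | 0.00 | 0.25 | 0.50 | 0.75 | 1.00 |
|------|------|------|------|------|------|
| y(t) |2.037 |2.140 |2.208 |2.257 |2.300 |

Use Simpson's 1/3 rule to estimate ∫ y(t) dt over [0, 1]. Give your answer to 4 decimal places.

2.1951

h = 0.25, n = 4.
(h/3)·[y₀ + 4y₁ + 2y₂ + 4y₃ + y₄] = 0.083333·(26.341) = 2.1951.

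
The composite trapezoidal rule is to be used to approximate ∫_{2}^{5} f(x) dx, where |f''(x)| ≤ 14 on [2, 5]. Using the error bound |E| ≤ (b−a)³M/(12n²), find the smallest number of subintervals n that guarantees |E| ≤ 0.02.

Need 378/(12n²) ≤ 0.02.
n² ≥ 378/(12·0.02) = 1575 ⇒ n ≥ 39.6863, so the smallest n is 40.

40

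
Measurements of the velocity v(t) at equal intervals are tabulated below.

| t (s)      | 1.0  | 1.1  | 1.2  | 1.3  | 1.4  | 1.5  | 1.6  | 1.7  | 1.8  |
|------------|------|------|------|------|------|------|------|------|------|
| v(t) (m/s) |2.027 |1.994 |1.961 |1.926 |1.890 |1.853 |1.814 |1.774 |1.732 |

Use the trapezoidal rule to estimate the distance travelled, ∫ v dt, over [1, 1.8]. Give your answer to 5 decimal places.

1.50915

h = 0.1, n = 8.
(h/2)·[y₀ + 2y₁ + 2y₂ + 2y₃ + 2y₄ + 2y₅ + 2y₆ + 2y₇ + y₈] = 0.05·(30.183) = 1.50915.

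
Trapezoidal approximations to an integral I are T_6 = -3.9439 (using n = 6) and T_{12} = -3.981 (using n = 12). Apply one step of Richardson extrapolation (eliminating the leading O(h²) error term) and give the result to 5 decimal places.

-3.99337

R = (4·T_{12} − T_6) / 3 = (4·(-3.981) − (-3.9439))/3 = (-11.9801)/3 = -3.99337.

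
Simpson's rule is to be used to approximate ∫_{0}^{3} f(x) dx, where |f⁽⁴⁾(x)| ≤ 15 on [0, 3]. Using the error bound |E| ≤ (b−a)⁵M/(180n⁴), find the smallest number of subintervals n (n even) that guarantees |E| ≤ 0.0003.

Need 3645/(180n⁴) ≤ 0.0003.
n⁴ ≥ 3645/(180·0.0003) = 67500 ⇒ n ≥ 16.1185, so the smallest even n is 18. (n must be even for Simpson's rule.)

18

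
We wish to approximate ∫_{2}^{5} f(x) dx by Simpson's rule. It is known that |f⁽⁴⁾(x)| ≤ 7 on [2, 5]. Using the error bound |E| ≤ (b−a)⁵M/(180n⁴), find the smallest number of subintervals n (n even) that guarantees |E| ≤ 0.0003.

14

Need 1701/(180n⁴) ≤ 0.0003.
n⁴ ≥ 1701/(180·0.0003) = 31500 ⇒ n ≥ 13.3223, so the smallest even n is 14. (n must be even for Simpson's rule.)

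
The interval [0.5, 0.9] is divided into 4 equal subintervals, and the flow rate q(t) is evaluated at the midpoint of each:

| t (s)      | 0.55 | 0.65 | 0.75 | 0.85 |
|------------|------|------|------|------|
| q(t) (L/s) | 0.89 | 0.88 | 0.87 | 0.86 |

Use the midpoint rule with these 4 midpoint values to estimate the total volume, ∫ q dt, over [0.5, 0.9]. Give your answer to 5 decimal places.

0.35000

h = 0.1, n = 4.
h·[y(m₁) + y(m₂) + y(m₃) + y(m₄)] = 0.1·(3.50) = 0.35000.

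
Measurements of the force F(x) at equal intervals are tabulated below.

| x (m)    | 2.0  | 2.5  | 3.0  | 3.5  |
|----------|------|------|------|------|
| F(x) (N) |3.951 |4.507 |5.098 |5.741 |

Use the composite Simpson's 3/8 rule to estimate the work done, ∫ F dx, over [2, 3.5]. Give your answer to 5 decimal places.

h = 0.5, n = 3.
(3h/8)·[y₀ + 3y₁ + 3y₂ + y₃] = 0.1875·(38.507) = 7.22006.

7.22006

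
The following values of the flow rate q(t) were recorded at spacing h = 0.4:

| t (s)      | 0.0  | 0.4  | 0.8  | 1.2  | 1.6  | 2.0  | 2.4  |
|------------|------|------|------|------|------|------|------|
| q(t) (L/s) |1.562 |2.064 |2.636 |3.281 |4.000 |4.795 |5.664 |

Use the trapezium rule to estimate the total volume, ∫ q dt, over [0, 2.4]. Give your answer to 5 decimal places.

h = 0.4, n = 6.
(h/2)·[y₀ + 2y₁ + 2y₂ + 2y₃ + 2y₄ + 2y₅ + y₆] = 0.2·(40.778) = 8.15560.

8.15560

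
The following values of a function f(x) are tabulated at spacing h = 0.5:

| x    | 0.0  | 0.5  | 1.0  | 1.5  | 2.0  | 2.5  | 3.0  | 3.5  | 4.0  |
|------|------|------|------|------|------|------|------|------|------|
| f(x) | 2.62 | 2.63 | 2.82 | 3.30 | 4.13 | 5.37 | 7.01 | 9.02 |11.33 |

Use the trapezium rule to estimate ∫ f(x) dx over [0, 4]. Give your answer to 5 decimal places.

20.62750

h = 0.5, n = 8.
(h/2)·[y₀ + 2y₁ + 2y₂ + 2y₃ + 2y₄ + 2y₅ + 2y₆ + 2y₇ + y₈] = 0.25·(82.51) = 20.62750.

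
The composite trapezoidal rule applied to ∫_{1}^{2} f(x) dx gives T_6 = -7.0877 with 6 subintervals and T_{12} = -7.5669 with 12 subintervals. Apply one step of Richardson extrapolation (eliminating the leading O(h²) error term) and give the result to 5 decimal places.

R = (4·T_{12} − T_6) / 3 = (4·(-7.5669) − (-7.0877))/3 = (-23.1799)/3 = -7.72663.

-7.72663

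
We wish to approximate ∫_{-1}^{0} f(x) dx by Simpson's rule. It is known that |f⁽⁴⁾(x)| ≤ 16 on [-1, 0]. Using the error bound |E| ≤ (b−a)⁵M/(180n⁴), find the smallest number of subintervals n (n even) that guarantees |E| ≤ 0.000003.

14

Need 16/(180n⁴) ≤ 0.000003.
n⁴ ≥ 16/(180·0.000003) = 29629.6 ⇒ n ≥ 13.1199, so the smallest even n is 14. (n must be even for Simpson's rule.)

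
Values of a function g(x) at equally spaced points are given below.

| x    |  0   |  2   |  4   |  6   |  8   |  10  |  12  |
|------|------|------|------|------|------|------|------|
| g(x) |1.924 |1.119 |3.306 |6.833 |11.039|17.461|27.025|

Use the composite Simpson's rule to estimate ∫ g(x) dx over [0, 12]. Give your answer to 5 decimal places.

106.19400

h = 2, n = 6.
(h/3)·[y₀ + 4y₁ + 2y₂ + 4y₃ + 2y₄ + 4y₅ + y₆] = 0.666667·(159.291) = 106.19400.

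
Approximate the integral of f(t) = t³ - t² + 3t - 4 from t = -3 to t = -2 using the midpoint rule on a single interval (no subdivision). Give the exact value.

M = (b−a)·f(-2.5) = 1·(-33.375) = -33.375.

-33.375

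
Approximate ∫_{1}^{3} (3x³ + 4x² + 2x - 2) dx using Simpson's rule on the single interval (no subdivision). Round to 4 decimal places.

S = (b−a)/6 · [f(1) + 4f(2) + f(3)] = 0.333333·[7 + 4·42 + 121] = 98.6667.

98.6667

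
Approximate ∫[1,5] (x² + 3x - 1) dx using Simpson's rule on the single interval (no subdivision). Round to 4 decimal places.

S = (b−a)/6 · [f(1) + 4f(3) + f(5)] = 0.666667·[3 + 4·17 + 39] = 73.3333.

73.3333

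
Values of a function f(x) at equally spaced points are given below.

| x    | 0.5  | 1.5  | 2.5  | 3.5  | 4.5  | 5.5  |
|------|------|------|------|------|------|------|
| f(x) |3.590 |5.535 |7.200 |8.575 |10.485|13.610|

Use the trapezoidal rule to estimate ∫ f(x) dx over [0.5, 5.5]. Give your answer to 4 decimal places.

h = 1, n = 5.
(h/2)·[y₀ + 2y₁ + 2y₂ + 2y₃ + 2y₄ + y₅] = 0.5·(80.790) = 40.3950.

40.3950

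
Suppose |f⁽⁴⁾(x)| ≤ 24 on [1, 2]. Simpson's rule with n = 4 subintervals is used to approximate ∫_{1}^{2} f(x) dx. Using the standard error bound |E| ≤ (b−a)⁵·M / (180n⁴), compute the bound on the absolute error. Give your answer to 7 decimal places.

|E| ≤ (1)⁵·24 / (180·4⁴) = 24/46080 = 0.0005208.

0.0005208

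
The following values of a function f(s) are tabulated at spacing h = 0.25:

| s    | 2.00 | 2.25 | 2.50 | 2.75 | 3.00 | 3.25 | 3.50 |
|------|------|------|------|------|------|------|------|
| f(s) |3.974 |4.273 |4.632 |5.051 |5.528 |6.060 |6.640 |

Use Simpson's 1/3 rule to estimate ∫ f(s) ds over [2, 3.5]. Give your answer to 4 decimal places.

h = 0.25, n = 6.
(h/3)·[y₀ + 4y₁ + 2y₂ + 4y₃ + 2y₄ + 4y₅ + y₆] = 0.083333·(92.470) = 7.7058.

7.7058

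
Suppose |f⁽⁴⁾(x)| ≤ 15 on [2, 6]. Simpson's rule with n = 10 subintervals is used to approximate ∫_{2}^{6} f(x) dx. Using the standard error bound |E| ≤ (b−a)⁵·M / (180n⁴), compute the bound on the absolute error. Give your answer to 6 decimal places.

0.008533

|E| ≤ (4)⁵·15 / (180·10⁴) = 15360/1800000 = 0.008533.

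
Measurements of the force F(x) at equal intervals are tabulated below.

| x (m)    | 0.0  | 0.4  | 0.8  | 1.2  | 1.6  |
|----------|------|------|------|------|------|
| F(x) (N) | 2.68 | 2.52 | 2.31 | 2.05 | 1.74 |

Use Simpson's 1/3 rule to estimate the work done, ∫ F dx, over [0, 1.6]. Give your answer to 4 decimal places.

3.6427

h = 0.4, n = 4.
(h/3)·[y₀ + 4y₁ + 2y₂ + 4y₃ + y₄] = 0.133333·(27.32) = 3.6427.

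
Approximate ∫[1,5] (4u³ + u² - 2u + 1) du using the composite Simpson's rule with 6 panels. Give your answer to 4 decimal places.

h = (5 − 1)/6 = 0.666667.
Nodes u₀,…,u₆ = 1, 1.666667, 2.333333, 3, 3.666667, 4.333333, 5.
f(u) = 4u³ + u² - 2u + 1: f₀=4, f₁=18.962963, f₂=52.592593, f₃=112, f₄=204.296296, f₅=336.592593, f₆=516.
(h/3)·[f₀ + 4f₁ + 2f₂ + 4f₃ + 2f₄ + 4f₅ + f₆] = 0.222222·(2904) = 645.3333.

645.3333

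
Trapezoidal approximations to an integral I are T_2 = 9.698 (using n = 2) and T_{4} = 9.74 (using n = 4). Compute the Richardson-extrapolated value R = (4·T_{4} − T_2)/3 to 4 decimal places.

R = (4·T_{4} − T_2) / 3 = (4·9.74 − 9.698)/3 = (29.262)/3 = 9.7540.

9.7540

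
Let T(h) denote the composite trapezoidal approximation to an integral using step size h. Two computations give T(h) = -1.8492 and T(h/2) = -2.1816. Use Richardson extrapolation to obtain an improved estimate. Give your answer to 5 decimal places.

-2.29240

R = (4·T(h/2) − T(h)) / 3 = (4·(-2.1816) − (-1.8492))/3 = (-6.8772)/3 = -2.29240.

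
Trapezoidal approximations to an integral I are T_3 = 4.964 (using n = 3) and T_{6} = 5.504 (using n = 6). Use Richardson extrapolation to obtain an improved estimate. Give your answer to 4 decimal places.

5.6840

R = (4·T_{6} − T_3) / 3 = (4·5.504 − 4.964)/3 = (17.052)/3 = 5.6840.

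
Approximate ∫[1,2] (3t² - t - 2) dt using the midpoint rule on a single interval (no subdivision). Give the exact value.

3.25

M = (b−a)·f(1.5) = 1·(3.25) = 3.25.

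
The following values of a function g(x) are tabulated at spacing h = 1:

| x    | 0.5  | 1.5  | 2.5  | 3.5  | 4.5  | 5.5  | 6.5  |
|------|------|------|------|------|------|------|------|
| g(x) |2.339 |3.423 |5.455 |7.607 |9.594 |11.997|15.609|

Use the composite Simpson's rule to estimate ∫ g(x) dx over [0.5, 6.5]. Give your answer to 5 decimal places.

h = 1, n = 6.
(h/3)·[y₀ + 4y₁ + 2y₂ + 4y₃ + 2y₄ + 4y₅ + y₆] = 0.333333·(140.154) = 46.71800.

46.71800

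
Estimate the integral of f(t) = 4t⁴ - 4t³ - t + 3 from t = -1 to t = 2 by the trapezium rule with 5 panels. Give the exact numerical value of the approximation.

h = (2 − (-1))/5 = 0.6.
Nodes t₀,…,t₅ = -1, -0.4, 0.2, 0.8, 1.4, 2.
f(t) = 4t⁴ - 4t³ - t + 3: f₀=12, f₁=3.7584, f₂=2.7744, f₃=1.7904, f₄=5.9904, f₅=33.
(h/2)·[f₀ + 2f₁ + 2f₂ + 2f₃ + 2f₄ + f₅] = 0.3·(73.6272) = 22.08816.

22.08816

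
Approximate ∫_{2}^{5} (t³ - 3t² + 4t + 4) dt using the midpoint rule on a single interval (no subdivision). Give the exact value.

72.375

M = (b−a)·f(3.5) = 3·(24.125) = 72.375.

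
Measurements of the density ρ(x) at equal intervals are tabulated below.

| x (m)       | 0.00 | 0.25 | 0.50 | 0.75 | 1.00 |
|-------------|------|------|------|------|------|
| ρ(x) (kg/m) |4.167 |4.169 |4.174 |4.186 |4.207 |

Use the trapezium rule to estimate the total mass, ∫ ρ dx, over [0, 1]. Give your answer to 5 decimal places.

4.17900

h = 0.25, n = 4.
(h/2)·[y₀ + 2y₁ + 2y₂ + 2y₃ + y₄] = 0.125·(33.432) = 4.17900.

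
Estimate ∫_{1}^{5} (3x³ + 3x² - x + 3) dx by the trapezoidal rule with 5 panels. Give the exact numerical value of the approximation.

h = (5 − 1)/5 = 0.8.
Nodes x₀,…,x₅ = 1, 1.8, 2.6, 3.4, 4.2, 5.
f(x) = 3x³ + 3x² - x + 3: f₀=8, f₁=28.416, f₂=73.408, f₃=152.192, f₄=273.984, f₅=448.
(h/2)·[f₀ + 2f₁ + 2f₂ + 2f₃ + 2f₄ + f₅] = 0.4·(1512) = 604.8.

604.8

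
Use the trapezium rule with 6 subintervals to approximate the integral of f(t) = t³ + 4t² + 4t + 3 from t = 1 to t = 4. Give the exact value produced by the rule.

188.1875

h = (4 − 1)/6 = 0.5.
Nodes t₀,…,t₆ = 1, 1.5, 2, 2.5, 3, 3.5, 4.
f(t) = t³ + 4t² + 4t + 3: f₀=12, f₁=21.375, f₂=35, f₃=53.625, f₄=78, f₅=108.875, f₆=147.
(h/2)·[f₀ + 2f₁ + 2f₂ + 2f₃ + 2f₄ + 2f₅ + f₆] = 0.25·(752.75) = 188.1875.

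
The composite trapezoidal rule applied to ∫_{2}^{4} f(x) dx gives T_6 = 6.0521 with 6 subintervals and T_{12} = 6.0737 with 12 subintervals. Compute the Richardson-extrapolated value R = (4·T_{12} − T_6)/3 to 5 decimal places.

6.08090

R = (4·T_{12} − T_6) / 3 = (4·6.0737 − 6.0521)/3 = (18.2427)/3 = 6.08090.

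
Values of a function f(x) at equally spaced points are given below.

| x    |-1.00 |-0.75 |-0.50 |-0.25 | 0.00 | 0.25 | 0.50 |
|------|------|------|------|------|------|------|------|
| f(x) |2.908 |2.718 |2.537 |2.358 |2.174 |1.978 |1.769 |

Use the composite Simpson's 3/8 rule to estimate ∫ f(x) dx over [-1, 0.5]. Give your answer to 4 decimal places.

3.5263

h = 0.25, n = 6.
(3h/8)·[y₀ + 3y₁ + 3y₂ + 2y₃ + 3y₄ + 3y₅ + y₆] = 0.09375·(37.614) = 3.5263.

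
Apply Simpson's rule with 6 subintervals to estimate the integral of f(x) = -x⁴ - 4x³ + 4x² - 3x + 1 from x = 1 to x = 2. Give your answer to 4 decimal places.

h = (2 − 1)/6 = 0.166667.
Nodes x₀,…,x₆ = 1, 1.166667, 1.333333, 1.5, 1.666667, 1.833333, 2.
f(x) = -x⁴ - 4x³ + 4x² - 3x + 1: f₀=-3, f₁=-5.260031, f₂=-8.530864, f₃=-13.0625, f₄=-19.123457, f₅=-27.000772, f₆=-37.
(h/3)·[f₀ + 4f₁ + 2f₂ + 4f₃ + 2f₄ + 4f₅ + f₆] = 0.055556·(-276.601852) = -15.3668.

-15.3668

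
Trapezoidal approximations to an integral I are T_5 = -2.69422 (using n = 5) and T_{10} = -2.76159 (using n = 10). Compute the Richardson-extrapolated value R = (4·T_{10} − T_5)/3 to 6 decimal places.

-2.784047

R = (4·T_{10} − T_5) / 3 = (4·(-2.76159) − (-2.69422))/3 = (-8.35214)/3 = -2.784047.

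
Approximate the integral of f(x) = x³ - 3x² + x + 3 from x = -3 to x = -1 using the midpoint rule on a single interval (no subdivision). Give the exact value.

-38

M = (b−a)·f(-2) = 2·(-19) = -38.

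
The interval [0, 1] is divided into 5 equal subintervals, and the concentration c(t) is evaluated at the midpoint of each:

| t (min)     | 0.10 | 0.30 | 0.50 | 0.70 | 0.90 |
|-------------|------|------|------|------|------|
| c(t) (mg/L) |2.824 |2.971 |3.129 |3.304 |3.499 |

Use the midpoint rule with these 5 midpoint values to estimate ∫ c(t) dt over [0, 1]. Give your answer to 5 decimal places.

3.14540

h = 0.2, n = 5.
h·[y(m₁) + y(m₂) + y(m₃) + y(m₄) + y(m₅)] = 0.2·(15.727) = 3.14540.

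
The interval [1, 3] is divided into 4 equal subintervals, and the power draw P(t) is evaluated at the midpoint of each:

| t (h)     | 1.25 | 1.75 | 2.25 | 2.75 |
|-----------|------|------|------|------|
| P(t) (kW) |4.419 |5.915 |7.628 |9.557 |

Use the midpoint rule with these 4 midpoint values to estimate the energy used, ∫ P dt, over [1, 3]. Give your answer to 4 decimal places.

h = 0.5, n = 4.
h·[y(m₁) + y(m₂) + y(m₃) + y(m₄)] = 0.5·(27.519) = 13.7595.

13.7595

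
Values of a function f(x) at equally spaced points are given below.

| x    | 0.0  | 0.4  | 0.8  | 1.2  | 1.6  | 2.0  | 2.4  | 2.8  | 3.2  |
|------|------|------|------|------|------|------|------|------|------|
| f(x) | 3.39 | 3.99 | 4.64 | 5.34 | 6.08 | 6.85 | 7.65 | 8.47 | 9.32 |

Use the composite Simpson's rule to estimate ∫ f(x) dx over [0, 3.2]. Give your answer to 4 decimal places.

19.7400

h = 0.4, n = 8.
(h/3)·[y₀ + 4y₁ + 2y₂ + 4y₃ + 2y₄ + 4y₅ + 2y₆ + 4y₇ + y₈] = 0.133333·(148.05) = 19.7400.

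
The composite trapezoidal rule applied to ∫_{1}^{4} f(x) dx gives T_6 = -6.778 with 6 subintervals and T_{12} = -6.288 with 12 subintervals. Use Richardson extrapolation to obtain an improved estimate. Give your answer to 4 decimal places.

R = (4·T_{12} − T_6) / 3 = (4·(-6.288) − (-6.778))/3 = (-18.374)/3 = -6.1247.

-6.1247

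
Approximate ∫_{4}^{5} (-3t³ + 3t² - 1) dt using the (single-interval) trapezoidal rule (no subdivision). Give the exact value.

T = (b−a)/2 · [f(4) + f(5)] = 0.5·[(-145) + (-301)] = -223.

-223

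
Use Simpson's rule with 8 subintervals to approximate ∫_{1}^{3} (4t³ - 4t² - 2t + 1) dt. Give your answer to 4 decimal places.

h = (3 − 1)/8 = 0.25.
Nodes t₀,…,t₈ = 1, 1.25, 1.5, 1.75, 2, 2.25, 2.5, 2.75, 3.
f(t) = 4t³ - 4t² - 2t + 1: f₀=-1, f₁=0.0625, f₂=2.5, f₃=6.6875, f₄=13, f₅=21.8125, f₆=33.5, f₇=48.4375, f₈=67.
(h/3)·[f₀ + 4f₁ + 2f₂ + 4f₃ + 2f₄ + 4f₅ + 2f₆ + 4f₇ + f₈] = 0.083333·(472) = 39.3333.

39.3333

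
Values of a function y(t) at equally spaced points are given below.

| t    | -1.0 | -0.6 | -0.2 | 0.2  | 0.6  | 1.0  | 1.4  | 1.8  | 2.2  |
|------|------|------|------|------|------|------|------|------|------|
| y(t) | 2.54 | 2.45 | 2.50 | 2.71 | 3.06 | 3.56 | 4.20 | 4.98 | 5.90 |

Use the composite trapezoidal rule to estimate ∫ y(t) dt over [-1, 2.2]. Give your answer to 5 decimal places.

11.07200

h = 0.4, n = 8.
(h/2)·[y₀ + 2y₁ + 2y₂ + 2y₃ + 2y₄ + 2y₅ + 2y₆ + 2y₇ + y₈] = 0.2·(55.36) = 11.07200.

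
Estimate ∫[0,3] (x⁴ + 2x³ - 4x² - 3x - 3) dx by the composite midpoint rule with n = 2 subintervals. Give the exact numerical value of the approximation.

h = (3 − 0)/2 = 1.5.
Midpoints m₁,…,m₂ = 0.75, 2.25.
f(m₁)=-6.33984375, f(m₂)=18.41015625.
h·[f(m₁) + f(m₂)] = 1.5·(12.0703125) = 18.10546875.

18.10546875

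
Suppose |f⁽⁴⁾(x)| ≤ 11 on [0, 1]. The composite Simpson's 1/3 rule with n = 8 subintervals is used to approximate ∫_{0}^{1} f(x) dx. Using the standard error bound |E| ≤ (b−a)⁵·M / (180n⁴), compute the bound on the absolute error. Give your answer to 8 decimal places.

0.00001492

|E| ≤ (1)⁵·11 / (180·8⁴) = 11/737280 = 0.00001492.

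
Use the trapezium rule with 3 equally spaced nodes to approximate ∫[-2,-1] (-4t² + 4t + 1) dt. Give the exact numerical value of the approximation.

-14.5

h = (-1 − (-2))/2 = 0.5.
Nodes t₀,…,t₂ = -2, -1.5, -1.
f(t) = -4t² + 4t + 1: f₀=-23, f₁=-14, f₂=-7.
(h/2)·[f₀ + 2f₁ + f₂] = 0.25·(-58) = -14.5.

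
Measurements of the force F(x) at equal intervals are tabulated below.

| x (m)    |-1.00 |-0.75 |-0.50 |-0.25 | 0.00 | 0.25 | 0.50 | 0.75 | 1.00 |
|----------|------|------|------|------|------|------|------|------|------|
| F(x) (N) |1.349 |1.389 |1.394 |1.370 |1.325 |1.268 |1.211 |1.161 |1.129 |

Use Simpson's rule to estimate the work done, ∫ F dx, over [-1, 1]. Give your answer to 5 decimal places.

2.59083

h = 0.25, n = 8.
(h/3)·[y₀ + 4y₁ + 2y₂ + 4y₃ + 2y₄ + 4y₅ + 2y₆ + 4y₇ + y₈] = 0.083333·(31.090) = 2.59083.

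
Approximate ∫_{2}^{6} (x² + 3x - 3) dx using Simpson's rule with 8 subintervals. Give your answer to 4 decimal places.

105.3333

h = (6 − 2)/8 = 0.5.
Nodes x₀,…,x₈ = 2, 2.5, 3, 3.5, 4, 4.5, 5, 5.5, 6.
f(x) = x² + 3x - 3: f₀=7, f₁=10.75, f₂=15, f₃=19.75, f₄=25, f₅=30.75, f₆=37, f₇=43.75, f₈=51.
(h/3)·[f₀ + 4f₁ + 2f₂ + 4f₃ + 2f₄ + 4f₅ + 2f₆ + 4f₇ + f₈] = 0.166667·(632) = 105.3333.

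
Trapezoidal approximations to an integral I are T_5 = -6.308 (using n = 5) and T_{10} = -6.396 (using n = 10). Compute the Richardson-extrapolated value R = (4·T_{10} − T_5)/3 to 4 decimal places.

R = (4·T_{10} − T_5) / 3 = (4·(-6.396) − (-6.308))/3 = (-19.276)/3 = -6.4253.

-6.4253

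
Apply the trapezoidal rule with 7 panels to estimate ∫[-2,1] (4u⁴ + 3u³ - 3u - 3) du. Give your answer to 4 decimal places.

12.4273

h = (1 − (-2))/7 = 0.428571.
Nodes u₀,…,u₇ = -2, -1.571429, -1.142857, -0.714286, -0.285714, 0.142857, 0.571429, 1.
f(u) = 4u⁴ + 3u³ - 3u - 3: f₀=43, f₁=14.464390, f₂=2.774261, f₃=-0.909204, f₄=-2.186172, f₅=-3.418159, f₆=-3.728030, f₇=1.
(h/2)·[f₀ + 2f₁ + 2f₂ + 2f₃ + 2f₄ + 2f₅ + 2f₆ + f₇] = 0.214286·(57.994169) = 12.4273.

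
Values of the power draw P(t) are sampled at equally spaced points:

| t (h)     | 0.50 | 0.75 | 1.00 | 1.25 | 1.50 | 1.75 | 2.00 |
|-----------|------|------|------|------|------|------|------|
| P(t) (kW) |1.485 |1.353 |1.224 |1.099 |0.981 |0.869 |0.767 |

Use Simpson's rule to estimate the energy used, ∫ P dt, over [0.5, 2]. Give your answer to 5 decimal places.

h = 0.25, n = 6.
(h/3)·[y₀ + 4y₁ + 2y₂ + 4y₃ + 2y₄ + 4y₅ + y₆] = 0.083333·(19.946) = 1.66217.

1.66217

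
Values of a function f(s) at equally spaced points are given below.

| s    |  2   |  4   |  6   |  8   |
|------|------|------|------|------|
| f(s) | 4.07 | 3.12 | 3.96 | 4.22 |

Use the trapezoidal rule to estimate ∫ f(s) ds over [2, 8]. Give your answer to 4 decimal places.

h = 2, n = 3.
(h/2)·[y₀ + 2y₁ + 2y₂ + y₃] = 1·(22.45) = 22.4500.

22.4500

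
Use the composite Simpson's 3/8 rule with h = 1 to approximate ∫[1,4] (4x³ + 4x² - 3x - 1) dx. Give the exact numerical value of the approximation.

h = (4 − 1)/3 = 1.
Nodes x₀,…,x₃ = 1, 2, 3, 4.
f(x) = 4x³ + 4x² - 3x - 1: f₀=4, f₁=41, f₂=134, f₃=307.
(3h/8)·[f₀ + 3f₁ + 3f₂ + f₃] = 0.375·(836) = 313.5.

313.5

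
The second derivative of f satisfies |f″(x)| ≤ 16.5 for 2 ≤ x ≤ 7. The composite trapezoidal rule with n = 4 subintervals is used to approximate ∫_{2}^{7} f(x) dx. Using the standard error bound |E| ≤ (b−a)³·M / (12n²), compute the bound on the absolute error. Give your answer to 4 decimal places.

10.7422

|E| ≤ (5)³·16.5 / (12·4²) = 2062.5/192 = 10.7422.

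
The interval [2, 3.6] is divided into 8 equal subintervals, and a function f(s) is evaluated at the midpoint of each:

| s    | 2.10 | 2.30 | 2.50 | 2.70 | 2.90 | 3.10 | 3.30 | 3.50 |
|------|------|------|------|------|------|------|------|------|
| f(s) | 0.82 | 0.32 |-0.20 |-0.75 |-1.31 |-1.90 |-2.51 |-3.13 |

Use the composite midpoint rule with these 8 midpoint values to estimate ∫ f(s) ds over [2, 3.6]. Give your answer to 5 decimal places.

-1.73200

h = 0.2, n = 8.
h·[y(m₁) + y(m₂) + y(m₃) + y(m₄) + y(m₅) + y(m₆) + y(m₇) + y(m₈)] = 0.2·(-8.66) = -1.73200.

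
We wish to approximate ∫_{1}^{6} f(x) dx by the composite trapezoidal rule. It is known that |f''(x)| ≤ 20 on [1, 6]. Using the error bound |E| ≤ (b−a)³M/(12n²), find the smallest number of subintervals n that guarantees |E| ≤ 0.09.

Need 2500/(12n²) ≤ 0.09.
n² ≥ 2500/(12·0.09) = 2314.81 ⇒ n ≥ 48.1125, so the smallest n is 49.

49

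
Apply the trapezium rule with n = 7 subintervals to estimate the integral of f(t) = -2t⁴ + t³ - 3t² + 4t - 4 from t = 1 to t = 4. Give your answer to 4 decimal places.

h = (4 − 1)/7 = 0.428571.
Nodes t₀,…,t₇ = 1, 1.428571, 1.857143, 2.285714, 2.714286, 3.142857, 3.571429, 4.
f(t) = -2t⁴ + t³ - 3t² + 4t - 4: f₀=-4, f₁=-9.822574, f₂=-24.304040, f₃=-53.179509, f₄=-103.803415, f₅=-185.149521, f₆=-307.810912, f₇=-484.
(h/2)·[f₀ + 2f₁ + 2f₂ + 2f₃ + 2f₄ + 2f₅ + 2f₆ + f₇] = 0.214286·(-1856.139942) = -397.7443.

-397.7443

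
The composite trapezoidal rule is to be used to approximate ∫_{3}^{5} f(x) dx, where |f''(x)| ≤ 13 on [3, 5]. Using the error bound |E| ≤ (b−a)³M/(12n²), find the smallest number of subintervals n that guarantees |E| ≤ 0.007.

Need 104/(12n²) ≤ 0.007.
n² ≥ 104/(12·0.007) = 1238.1 ⇒ n ≥ 35.1866, so the smallest n is 36.

36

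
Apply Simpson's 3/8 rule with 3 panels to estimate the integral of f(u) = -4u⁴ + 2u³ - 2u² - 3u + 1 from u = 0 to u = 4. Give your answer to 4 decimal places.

h = (4 − 0)/3 = 1.333333.
Nodes u₀,…,u₃ = 0, 1.333333, 2.666667, 4.
f(u) = -4u⁴ + 2u³ - 2u² - 3u + 1: f₀=1, f₁=-14.456790, f₂=-185.567901, f₃=-939.
(3h/8)·[f₀ + 3f₁ + 3f₂ + f₃] = 0.5·(-1538.074074) = -769.0370.

-769.0370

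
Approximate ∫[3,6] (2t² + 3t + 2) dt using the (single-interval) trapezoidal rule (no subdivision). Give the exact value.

T = (b−a)/2 · [f(3) + f(6)] = 1.5·[29 + 92] = 181.5.

181.5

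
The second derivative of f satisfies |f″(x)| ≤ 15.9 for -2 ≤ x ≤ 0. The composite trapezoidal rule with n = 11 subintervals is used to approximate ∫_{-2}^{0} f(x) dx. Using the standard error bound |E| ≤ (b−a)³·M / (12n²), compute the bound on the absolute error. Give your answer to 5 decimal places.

0.08760

|E| ≤ (2)³·15.9 / (12·11²) = 127.2/1452 = 0.08760.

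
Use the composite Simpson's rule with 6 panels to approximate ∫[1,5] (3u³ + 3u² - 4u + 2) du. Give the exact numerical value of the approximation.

h = (5 − 1)/6 = 0.666667.
Nodes u₀,…,u₆ = 1, 1.666667, 2.333333, 3, 3.666667, 4.333333, 5.
f(u) = 3u³ + 3u² - 4u + 2: f₀=4, f₁=17.555556, f₂=47.111111, f₃=98, f₄=175.555556, f₅=285.111111, f₆=432.
(h/3)·[f₀ + 4f₁ + 2f₂ + 4f₃ + 2f₄ + 4f₅ + f₆] = 0.222222·(2484) = 552.

552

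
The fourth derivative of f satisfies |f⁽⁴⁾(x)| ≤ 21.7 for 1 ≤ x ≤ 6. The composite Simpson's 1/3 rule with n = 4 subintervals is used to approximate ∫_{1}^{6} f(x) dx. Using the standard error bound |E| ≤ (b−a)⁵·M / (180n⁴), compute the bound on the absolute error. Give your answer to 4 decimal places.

|E| ≤ (5)⁵·21.7 / (180·4⁴) = 67812.5/46080 = 1.4716.

1.4716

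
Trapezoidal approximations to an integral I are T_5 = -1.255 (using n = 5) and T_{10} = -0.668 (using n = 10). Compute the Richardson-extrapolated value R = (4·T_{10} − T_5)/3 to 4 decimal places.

-0.4723

R = (4·T_{10} − T_5) / 3 = (4·(-0.668) − (-1.255))/3 = (-1.417)/3 = -0.4723.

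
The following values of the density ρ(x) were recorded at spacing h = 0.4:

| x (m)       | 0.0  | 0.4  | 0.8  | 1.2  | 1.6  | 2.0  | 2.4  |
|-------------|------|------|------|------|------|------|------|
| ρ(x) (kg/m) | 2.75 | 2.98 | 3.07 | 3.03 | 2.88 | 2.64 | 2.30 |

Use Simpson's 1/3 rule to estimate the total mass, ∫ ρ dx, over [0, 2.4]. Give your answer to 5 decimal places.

h = 0.4, n = 6.
(h/3)·[y₀ + 4y₁ + 2y₂ + 4y₃ + 2y₄ + 4y₅ + y₆] = 0.133333·(51.55) = 6.87333.

6.87333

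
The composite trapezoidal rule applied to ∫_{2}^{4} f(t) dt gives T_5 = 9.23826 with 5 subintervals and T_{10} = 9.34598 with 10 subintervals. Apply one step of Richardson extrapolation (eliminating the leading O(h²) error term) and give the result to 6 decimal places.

R = (4·T_{10} − T_5) / 3 = (4·9.34598 − 9.23826)/3 = (28.14566)/3 = 9.381887.

9.381887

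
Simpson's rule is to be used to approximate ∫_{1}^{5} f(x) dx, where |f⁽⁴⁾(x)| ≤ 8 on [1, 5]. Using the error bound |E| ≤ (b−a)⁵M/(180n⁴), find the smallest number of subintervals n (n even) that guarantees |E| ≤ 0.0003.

20

Need 8192/(180n⁴) ≤ 0.0003.
n⁴ ≥ 8192/(180·0.0003) = 151704 ⇒ n ≥ 19.7355, so the smallest even n is 20. (n must be even for Simpson's rule.)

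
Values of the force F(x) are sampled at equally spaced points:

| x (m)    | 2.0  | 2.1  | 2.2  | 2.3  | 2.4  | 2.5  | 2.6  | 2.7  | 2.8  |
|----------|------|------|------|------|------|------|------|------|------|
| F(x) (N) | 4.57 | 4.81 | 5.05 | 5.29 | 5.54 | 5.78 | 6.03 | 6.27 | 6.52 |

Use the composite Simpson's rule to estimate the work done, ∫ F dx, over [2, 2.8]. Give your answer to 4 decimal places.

h = 0.1, n = 8.
(h/3)·[y₀ + 4y₁ + 2y₂ + 4y₃ + 2y₄ + 4y₅ + 2y₆ + 4y₇ + y₈] = 0.033333·(132.93) = 4.4310.

4.4310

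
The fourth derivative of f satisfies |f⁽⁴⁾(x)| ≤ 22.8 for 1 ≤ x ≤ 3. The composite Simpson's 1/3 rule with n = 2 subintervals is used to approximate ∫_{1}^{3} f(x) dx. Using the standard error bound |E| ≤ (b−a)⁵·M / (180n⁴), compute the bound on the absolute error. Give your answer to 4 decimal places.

0.2533

|E| ≤ (2)⁵·22.8 / (180·2⁴) = 729.6/2880 = 0.2533.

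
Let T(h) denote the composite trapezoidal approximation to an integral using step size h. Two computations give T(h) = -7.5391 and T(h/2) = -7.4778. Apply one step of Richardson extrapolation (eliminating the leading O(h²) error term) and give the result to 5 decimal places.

R = (4·T(h/2) − T(h)) / 3 = (4·(-7.4778) − (-7.5391))/3 = (-22.3721)/3 = -7.45737.

-7.45737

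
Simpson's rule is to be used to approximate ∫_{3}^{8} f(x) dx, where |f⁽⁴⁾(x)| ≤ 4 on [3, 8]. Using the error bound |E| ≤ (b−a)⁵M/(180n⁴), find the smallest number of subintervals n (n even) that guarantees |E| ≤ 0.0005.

20

Need 12500/(180n⁴) ≤ 0.0005.
n⁴ ≥ 12500/(180·0.0005) = 138889 ⇒ n ≥ 19.3049, so the smallest even n is 20. (n must be even for Simpson's rule.)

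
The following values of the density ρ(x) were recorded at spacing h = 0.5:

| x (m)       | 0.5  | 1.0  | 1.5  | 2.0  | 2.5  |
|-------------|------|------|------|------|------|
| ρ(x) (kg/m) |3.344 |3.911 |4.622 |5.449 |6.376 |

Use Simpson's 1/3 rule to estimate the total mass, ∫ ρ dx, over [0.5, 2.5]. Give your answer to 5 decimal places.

h = 0.5, n = 4.
(h/3)·[y₀ + 4y₁ + 2y₂ + 4y₃ + y₄] = 0.166667·(56.404) = 9.40067.

9.40067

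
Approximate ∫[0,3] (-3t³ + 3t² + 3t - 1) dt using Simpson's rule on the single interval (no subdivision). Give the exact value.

S = (b−a)/6 · [f(0) + 4f(1.5) + f(3)] = 0.5·[(-1) + 4·0.125 + (-46)] = -23.25.

-23.25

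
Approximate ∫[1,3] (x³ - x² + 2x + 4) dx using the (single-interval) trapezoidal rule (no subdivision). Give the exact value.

T = (b−a)/2 · [f(1) + f(3)] = 1·[6 + 28] = 34.

34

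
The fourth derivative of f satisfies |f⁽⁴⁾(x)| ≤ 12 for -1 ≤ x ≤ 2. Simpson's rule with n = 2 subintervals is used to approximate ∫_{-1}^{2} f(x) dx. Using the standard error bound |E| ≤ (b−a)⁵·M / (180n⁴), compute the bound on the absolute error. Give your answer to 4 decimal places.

1.0125

|E| ≤ (3)⁵·12 / (180·2⁴) = 2916/2880 = 1.0125.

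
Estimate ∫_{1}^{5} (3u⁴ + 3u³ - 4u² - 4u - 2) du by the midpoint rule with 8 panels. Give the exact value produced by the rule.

2103.671875

h = (5 − 1)/8 = 0.5.
Midpoints m₁,…,m₈ = 1.25, 1.75, 2.25, 2.75, 3.25, 3.75, 4.25, 4.75.
f(m₁)=-0.06640625, f(m₂)=22.96484375, f(m₃)=79.80859375, f(m₄)=190.71484375, f(m₅)=380.43359375, f(m₆)=678.21484375, f(m₇)=1117.80859375, f(m₈)=1737.46484375.
h·[f(m₁) + f(m₂) + f(m₃) + f(m₄) + f(m₅) + f(m₆) + f(m₇) + f(m₈)] = 0.5·(4207.34375) = 2103.671875.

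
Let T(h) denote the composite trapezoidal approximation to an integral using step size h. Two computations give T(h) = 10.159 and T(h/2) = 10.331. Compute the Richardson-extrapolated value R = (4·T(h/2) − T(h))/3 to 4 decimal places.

R = (4·T(h/2) − T(h)) / 3 = (4·10.331 − 10.159)/3 = (31.165)/3 = 10.3883.

10.3883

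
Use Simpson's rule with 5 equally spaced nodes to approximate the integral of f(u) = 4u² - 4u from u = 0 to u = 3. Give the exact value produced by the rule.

18

h = (3 − 0)/4 = 0.75.
Nodes u₀,…,u₄ = 0, 0.75, 1.5, 2.25, 3.
f(u) = 4u² - 4u: f₀=0, f₁=-0.75, f₂=3, f₃=11.25, f₄=24.
(h/3)·[f₀ + 4f₁ + 2f₂ + 4f₃ + f₄] = 0.25·(72) = 18.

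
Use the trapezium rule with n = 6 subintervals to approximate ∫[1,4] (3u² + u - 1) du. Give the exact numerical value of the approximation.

h = (4 − 1)/6 = 0.5.
Nodes u₀,…,u₆ = 1, 1.5, 2, 2.5, 3, 3.5, 4.
f(u) = 3u² + u - 1: f₀=3, f₁=7.25, f₂=13, f₃=20.25, f₄=29, f₅=39.25, f₆=51.
(h/2)·[f₀ + 2f₁ + 2f₂ + 2f₃ + 2f₄ + 2f₅ + f₆] = 0.25·(271.5) = 67.875.

67.875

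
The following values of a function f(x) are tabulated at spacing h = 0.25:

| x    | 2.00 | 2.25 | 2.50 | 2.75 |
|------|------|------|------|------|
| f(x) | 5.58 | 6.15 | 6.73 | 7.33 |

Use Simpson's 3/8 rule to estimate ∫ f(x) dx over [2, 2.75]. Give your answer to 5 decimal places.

h = 0.25, n = 3.
(3h/8)·[y₀ + 3y₁ + 3y₂ + y₃] = 0.09375·(51.55) = 4.83281.

4.83281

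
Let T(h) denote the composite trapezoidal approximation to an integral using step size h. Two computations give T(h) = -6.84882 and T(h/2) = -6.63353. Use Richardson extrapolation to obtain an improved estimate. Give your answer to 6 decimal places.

R = (4·T(h/2) − T(h)) / 3 = (4·(-6.63353) − (-6.84882))/3 = (-19.68530)/3 = -6.561767.

-6.561767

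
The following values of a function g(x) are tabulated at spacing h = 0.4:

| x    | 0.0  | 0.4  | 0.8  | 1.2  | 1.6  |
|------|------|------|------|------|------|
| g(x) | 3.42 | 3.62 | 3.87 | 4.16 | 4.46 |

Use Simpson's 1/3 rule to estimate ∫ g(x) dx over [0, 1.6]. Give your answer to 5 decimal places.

h = 0.4, n = 4.
(h/3)·[y₀ + 4y₁ + 2y₂ + 4y₃ + y₄] = 0.133333·(46.74) = 6.23200.

6.23200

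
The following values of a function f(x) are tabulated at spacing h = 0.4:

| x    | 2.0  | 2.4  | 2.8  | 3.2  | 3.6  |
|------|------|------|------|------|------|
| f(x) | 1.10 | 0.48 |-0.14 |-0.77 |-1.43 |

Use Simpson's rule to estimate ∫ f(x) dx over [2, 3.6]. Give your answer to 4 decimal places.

-0.2360

h = 0.4, n = 4.
(h/3)·[y₀ + 4y₁ + 2y₂ + 4y₃ + y₄] = 0.133333·(-1.77) = -0.2360.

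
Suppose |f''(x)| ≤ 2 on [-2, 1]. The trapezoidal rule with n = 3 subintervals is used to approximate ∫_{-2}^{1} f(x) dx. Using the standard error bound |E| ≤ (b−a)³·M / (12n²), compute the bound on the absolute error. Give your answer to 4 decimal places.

0.5000

|E| ≤ (3)³·2 / (12·3²) = 54/108 = 0.5000.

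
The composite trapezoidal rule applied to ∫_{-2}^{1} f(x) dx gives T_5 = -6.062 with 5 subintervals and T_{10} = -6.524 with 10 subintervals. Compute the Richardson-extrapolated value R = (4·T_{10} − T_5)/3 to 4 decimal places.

R = (4·T_{10} − T_5) / 3 = (4·(-6.524) − (-6.062))/3 = (-20.034)/3 = -6.6780.

-6.6780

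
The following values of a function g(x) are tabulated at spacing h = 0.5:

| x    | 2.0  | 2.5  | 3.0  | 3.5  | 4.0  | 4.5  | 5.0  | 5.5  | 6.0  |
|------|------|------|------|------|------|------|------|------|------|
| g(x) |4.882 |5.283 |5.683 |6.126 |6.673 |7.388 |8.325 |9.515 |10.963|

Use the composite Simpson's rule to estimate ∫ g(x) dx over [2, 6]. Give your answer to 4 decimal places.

28.4092

h = 0.5, n = 8.
(h/3)·[y₀ + 4y₁ + 2y₂ + 4y₃ + 2y₄ + 4y₅ + 2y₆ + 4y₇ + y₈] = 0.166667·(170.455) = 28.4092.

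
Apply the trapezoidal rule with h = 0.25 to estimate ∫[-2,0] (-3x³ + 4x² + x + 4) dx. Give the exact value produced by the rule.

28.9375

h = (0 − (-2))/8 = 0.25.
Nodes x₀,…,x₈ = -2, -1.75, -1.5, -1.25, -1, -0.75, -0.5, -0.25, 0.
f(x) = -3x³ + 4x² + x + 4: f₀=42, f₁=30.578125, f₂=21.625, f₃=14.859375, f₄=10, f₅=6.765625, f₆=4.875, f₇=4.046875, f₈=4.
(h/2)·[f₀ + 2f₁ + 2f₂ + 2f₃ + 2f₄ + 2f₅ + 2f₆ + 2f₇ + f₈] = 0.125·(231.5) = 28.9375.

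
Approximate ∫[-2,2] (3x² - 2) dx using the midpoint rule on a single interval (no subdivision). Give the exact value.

M = (b−a)·f(0) = 4·(-2) = -8.

-8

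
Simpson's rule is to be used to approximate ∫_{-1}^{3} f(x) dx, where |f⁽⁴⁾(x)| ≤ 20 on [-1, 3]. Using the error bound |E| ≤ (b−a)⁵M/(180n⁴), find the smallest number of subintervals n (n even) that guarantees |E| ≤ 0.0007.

22

Need 20480/(180n⁴) ≤ 0.0007.
n⁴ ≥ 20480/(180·0.0007) = 162540 ⇒ n ≥ 20.0789, so the smallest even n is 22. (n must be even for Simpson's rule.)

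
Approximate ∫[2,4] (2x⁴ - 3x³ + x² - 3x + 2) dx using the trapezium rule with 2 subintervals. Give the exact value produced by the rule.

h = (4 − 2)/2 = 1.
Nodes x₀,…,x₂ = 2, 3, 4.
f(x) = 2x⁴ - 3x³ + x² - 3x + 2: f₀=8, f₁=83, f₂=326.
(h/2)·[f₀ + 2f₁ + f₂] = 0.5·(500) = 250.

250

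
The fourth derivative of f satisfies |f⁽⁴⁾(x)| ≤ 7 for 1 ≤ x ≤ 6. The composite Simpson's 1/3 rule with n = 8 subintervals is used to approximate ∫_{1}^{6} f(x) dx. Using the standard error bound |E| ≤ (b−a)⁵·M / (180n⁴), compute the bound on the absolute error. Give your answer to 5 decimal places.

|E| ≤ (5)⁵·7 / (180·8⁴) = 21875/737280 = 0.02967.

0.02967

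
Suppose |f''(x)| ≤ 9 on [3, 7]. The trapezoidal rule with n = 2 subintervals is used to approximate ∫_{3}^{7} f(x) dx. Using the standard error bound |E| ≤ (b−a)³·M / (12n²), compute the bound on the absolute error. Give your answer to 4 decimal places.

|E| ≤ (4)³·9 / (12·2²) = 576/48 = 12.0000.

12.0000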